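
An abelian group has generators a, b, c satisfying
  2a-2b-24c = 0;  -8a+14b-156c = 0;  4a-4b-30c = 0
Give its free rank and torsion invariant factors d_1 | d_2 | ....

Answer: M ≅ ℤ/2 ⊕ ℤ/6 ⊕ ℤ/18

Derivation:
rank_ℚ(R)=3; free=3−3=0
SNF(R) diag = [2, 6, 18] → torsion [2, 6, 18]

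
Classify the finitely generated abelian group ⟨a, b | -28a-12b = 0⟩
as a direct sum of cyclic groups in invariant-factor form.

Answer: M ≅ ℤ^1 ⊕ ℤ/4

Derivation:
rank_ℚ(R)=1; free=2−1=1
SNF(R) diag = [4] → torsion [4]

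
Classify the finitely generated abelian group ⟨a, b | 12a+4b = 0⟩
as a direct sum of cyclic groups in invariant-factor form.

Answer: M ≅ ℤ^1 ⊕ ℤ/4

Derivation:
rank_ℚ(R)=1; free=2−1=1
SNF(R) diag = [4] → torsion [4]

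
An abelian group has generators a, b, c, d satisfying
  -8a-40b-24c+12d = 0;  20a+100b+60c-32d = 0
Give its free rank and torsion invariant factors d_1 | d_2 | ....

Answer: M ≅ ℤ^2 ⊕ ℤ/4 ⊕ ℤ/4

Derivation:
rank_ℚ(R)=2; free=4−2=2
SNF(R) diag = [4, 4] → torsion [4, 4]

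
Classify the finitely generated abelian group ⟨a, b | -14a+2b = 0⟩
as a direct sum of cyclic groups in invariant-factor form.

rank_ℚ(R)=1; free=2−1=1
SNF(R) diag = [2] → torsion [2]

Answer: M ≅ ℤ^1 ⊕ ℤ/2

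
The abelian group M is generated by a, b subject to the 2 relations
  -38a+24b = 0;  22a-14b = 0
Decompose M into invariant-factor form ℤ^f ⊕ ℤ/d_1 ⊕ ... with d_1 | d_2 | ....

rank_ℚ(R)=2; free=2−2=0
SNF(R) diag = [2, 2] → torsion [2, 2]

Answer: M ≅ ℤ/2 ⊕ ℤ/2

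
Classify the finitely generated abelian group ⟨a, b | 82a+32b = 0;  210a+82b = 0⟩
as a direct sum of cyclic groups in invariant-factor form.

rank_ℚ(R)=2; free=2−2=0
SNF(R) diag = [2, 2] → torsion [2, 2]

Answer: M ≅ ℤ/2 ⊕ ℤ/2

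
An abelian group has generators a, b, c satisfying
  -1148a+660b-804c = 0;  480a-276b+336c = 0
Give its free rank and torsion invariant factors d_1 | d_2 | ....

rank_ℚ(R)=2; free=3−2=1
SNF(R) diag = [4, 12] → torsion [4, 12]

Answer: M ≅ ℤ^1 ⊕ ℤ/4 ⊕ ℤ/12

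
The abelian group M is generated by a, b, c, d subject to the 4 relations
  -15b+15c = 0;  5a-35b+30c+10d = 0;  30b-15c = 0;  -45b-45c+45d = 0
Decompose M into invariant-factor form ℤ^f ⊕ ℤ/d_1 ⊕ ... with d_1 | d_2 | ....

rank_ℚ(R)=4; free=4−4=0
SNF(R) diag = [5, 15, 15, 45] → torsion [5, 15, 15, 45]

Answer: M ≅ ℤ/5 ⊕ ℤ/15 ⊕ ℤ/15 ⊕ ℤ/45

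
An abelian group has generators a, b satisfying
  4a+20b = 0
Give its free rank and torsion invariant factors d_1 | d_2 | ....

rank_ℚ(R)=1; free=2−1=1
SNF(R) diag = [4] → torsion [4]

Answer: M ≅ ℤ^1 ⊕ ℤ/4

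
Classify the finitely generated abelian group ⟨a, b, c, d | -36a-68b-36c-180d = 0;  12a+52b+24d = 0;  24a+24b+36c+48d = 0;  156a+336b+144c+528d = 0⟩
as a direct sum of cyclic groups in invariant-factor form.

Answer: M ≅ ℤ/4 ⊕ ℤ/12 ⊕ ℤ/36 ⊕ ℤ/108

Derivation:
rank_ℚ(R)=4; free=4−4=0
SNF(R) diag = [4, 12, 36, 108] → torsion [4, 12, 36, 108]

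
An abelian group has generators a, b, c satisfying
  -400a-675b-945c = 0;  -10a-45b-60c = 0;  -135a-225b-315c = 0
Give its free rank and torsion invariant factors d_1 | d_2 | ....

Answer: M ≅ ℤ/5 ⊕ ℤ/15 ⊕ ℤ/45

Derivation:
rank_ℚ(R)=3; free=3−3=0
SNF(R) diag = [5, 15, 45] → torsion [5, 15, 45]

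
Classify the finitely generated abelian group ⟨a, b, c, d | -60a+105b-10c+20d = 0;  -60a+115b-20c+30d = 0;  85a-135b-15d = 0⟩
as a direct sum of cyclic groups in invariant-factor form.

rank_ℚ(R)=3; free=4−3=1
SNF(R) diag = [5, 5, 10] → torsion [5, 5, 10]

Answer: M ≅ ℤ^1 ⊕ ℤ/5 ⊕ ℤ/5 ⊕ ℤ/10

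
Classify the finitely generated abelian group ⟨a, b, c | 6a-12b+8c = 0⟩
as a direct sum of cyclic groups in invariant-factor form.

Answer: M ≅ ℤ^2 ⊕ ℤ/2

Derivation:
rank_ℚ(R)=1; free=3−1=2
SNF(R) diag = [2] → torsion [2]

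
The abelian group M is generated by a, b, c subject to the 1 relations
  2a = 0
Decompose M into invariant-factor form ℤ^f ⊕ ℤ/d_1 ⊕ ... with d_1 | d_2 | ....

Answer: M ≅ ℤ^2 ⊕ ℤ/2

Derivation:
rank_ℚ(R)=1; free=3−1=2
SNF(R) diag = [2] → torsion [2]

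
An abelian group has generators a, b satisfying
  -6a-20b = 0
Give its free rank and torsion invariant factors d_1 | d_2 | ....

rank_ℚ(R)=1; free=2−1=1
SNF(R) diag = [2] → torsion [2]

Answer: M ≅ ℤ^1 ⊕ ℤ/2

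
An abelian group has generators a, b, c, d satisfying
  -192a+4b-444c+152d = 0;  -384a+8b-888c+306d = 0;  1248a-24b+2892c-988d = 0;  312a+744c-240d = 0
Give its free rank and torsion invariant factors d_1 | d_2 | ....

rank_ℚ(R)=4; free=4−4=0
SNF(R) diag = [2, 4, 12, 24] → torsion [2, 4, 12, 24]

Answer: M ≅ ℤ/2 ⊕ ℤ/4 ⊕ ℤ/12 ⊕ ℤ/24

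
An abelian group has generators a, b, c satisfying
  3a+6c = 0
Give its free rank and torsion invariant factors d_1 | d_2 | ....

Answer: M ≅ ℤ^2 ⊕ ℤ/3

Derivation:
rank_ℚ(R)=1; free=3−1=2
SNF(R) diag = [3] → torsion [3]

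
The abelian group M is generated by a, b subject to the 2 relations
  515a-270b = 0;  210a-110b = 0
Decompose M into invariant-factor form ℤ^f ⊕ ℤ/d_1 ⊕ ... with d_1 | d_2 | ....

rank_ℚ(R)=2; free=2−2=0
SNF(R) diag = [5, 10] → torsion [5, 10]

Answer: M ≅ ℤ/5 ⊕ ℤ/10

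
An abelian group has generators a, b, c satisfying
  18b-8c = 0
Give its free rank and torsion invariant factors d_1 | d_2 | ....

Answer: M ≅ ℤ^2 ⊕ ℤ/2

Derivation:
rank_ℚ(R)=1; free=3−1=2
SNF(R) diag = [2] → torsion [2]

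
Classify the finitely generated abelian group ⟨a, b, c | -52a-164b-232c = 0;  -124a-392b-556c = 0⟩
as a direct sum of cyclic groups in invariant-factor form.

Answer: M ≅ ℤ^1 ⊕ ℤ/4 ⊕ ℤ/12

Derivation:
rank_ℚ(R)=2; free=3−2=1
SNF(R) diag = [4, 12] → torsion [4, 12]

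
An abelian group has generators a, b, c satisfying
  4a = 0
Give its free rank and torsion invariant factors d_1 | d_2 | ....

rank_ℚ(R)=1; free=3−1=2
SNF(R) diag = [4] → torsion [4]

Answer: M ≅ ℤ^2 ⊕ ℤ/4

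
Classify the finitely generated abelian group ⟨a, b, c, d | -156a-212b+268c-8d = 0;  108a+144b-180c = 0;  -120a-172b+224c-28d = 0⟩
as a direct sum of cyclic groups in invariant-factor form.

Answer: M ≅ ℤ^1 ⊕ ℤ/4 ⊕ ℤ/12 ⊕ ℤ/36

Derivation:
rank_ℚ(R)=3; free=4−3=1
SNF(R) diag = [4, 12, 36] → torsion [4, 12, 36]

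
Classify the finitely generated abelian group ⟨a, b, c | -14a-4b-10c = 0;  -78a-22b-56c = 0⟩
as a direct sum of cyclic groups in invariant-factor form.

Answer: M ≅ ℤ^1 ⊕ ℤ/2 ⊕ ℤ/2

Derivation:
rank_ℚ(R)=2; free=3−2=1
SNF(R) diag = [2, 2] → torsion [2, 2]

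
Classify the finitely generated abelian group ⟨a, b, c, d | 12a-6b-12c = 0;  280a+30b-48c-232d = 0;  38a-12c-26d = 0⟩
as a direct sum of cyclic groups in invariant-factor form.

Answer: M ≅ ℤ^1 ⊕ ℤ/2 ⊕ ℤ/6 ⊕ ℤ/12

Derivation:
rank_ℚ(R)=3; free=4−3=1
SNF(R) diag = [2, 6, 12] → torsion [2, 6, 12]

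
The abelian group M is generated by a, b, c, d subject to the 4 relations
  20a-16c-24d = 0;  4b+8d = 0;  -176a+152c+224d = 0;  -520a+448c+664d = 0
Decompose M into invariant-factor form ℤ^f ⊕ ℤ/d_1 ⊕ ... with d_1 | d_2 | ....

Answer: M ≅ ℤ/4 ⊕ ℤ/4 ⊕ ℤ/8 ⊕ ℤ/24

Derivation:
rank_ℚ(R)=4; free=4−4=0
SNF(R) diag = [4, 4, 8, 24] → torsion [4, 4, 8, 24]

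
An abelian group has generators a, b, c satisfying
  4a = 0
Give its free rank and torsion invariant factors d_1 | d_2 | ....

rank_ℚ(R)=1; free=3−1=2
SNF(R) diag = [4] → torsion [4]

Answer: M ≅ ℤ^2 ⊕ ℤ/4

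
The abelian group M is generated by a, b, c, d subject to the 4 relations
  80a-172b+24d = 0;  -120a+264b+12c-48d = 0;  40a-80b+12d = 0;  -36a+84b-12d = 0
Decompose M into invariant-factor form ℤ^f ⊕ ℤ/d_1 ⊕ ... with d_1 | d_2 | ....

rank_ℚ(R)=4; free=4−4=0
SNF(R) diag = [4, 12, 12, 12] → torsion [4, 12, 12, 12]

Answer: M ≅ ℤ/4 ⊕ ℤ/12 ⊕ ℤ/12 ⊕ ℤ/12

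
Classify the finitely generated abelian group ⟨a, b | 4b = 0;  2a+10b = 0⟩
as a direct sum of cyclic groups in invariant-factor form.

Answer: M ≅ ℤ/2 ⊕ ℤ/4

Derivation:
rank_ℚ(R)=2; free=2−2=0
SNF(R) diag = [2, 4] → torsion [2, 4]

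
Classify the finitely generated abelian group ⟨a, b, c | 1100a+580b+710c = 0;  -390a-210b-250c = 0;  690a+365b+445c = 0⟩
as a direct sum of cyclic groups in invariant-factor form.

Answer: M ≅ ℤ/5 ⊕ ℤ/10 ⊕ ℤ/10

Derivation:
rank_ℚ(R)=3; free=3−3=0
SNF(R) diag = [5, 10, 10] → torsion [5, 10, 10]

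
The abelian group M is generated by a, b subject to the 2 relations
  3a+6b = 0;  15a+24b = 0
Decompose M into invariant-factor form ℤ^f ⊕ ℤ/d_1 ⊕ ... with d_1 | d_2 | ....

rank_ℚ(R)=2; free=2−2=0
SNF(R) diag = [3, 6] → torsion [3, 6]

Answer: M ≅ ℤ/3 ⊕ ℤ/6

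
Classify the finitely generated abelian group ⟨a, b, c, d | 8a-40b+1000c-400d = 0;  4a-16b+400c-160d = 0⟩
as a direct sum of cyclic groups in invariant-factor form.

rank_ℚ(R)=2; free=4−2=2
SNF(R) diag = [4, 8] → torsion [4, 8]

Answer: M ≅ ℤ^2 ⊕ ℤ/4 ⊕ ℤ/8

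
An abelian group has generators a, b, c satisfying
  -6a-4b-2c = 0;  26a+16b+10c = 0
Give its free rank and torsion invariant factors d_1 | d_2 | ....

rank_ℚ(R)=2; free=3−2=1
SNF(R) diag = [2, 4] → torsion [2, 4]

Answer: M ≅ ℤ^1 ⊕ ℤ/2 ⊕ ℤ/4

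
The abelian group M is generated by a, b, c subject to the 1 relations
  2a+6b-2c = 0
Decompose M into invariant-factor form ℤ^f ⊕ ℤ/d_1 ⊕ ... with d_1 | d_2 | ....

Answer: M ≅ ℤ^2 ⊕ ℤ/2

Derivation:
rank_ℚ(R)=1; free=3−1=2
SNF(R) diag = [2] → torsion [2]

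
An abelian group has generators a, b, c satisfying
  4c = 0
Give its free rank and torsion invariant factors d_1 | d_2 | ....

rank_ℚ(R)=1; free=3−1=2
SNF(R) diag = [4] → torsion [4]

Answer: M ≅ ℤ^2 ⊕ ℤ/4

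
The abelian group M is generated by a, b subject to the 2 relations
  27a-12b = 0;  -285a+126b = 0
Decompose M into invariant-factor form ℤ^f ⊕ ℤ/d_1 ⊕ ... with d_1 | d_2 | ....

Answer: M ≅ ℤ/3 ⊕ ℤ/6

Derivation:
rank_ℚ(R)=2; free=2−2=0
SNF(R) diag = [3, 6] → torsion [3, 6]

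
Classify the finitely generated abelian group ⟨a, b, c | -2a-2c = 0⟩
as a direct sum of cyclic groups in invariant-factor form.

rank_ℚ(R)=1; free=3−1=2
SNF(R) diag = [2] → torsion [2]

Answer: M ≅ ℤ^2 ⊕ ℤ/2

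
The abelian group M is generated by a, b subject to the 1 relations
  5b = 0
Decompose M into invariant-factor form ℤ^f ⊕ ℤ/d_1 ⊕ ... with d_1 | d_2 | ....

rank_ℚ(R)=1; free=2−1=1
SNF(R) diag = [5] → torsion [5]

Answer: M ≅ ℤ^1 ⊕ ℤ/5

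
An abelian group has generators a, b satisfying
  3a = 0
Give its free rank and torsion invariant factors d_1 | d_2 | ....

rank_ℚ(R)=1; free=2−1=1
SNF(R) diag = [3] → torsion [3]

Answer: M ≅ ℤ^1 ⊕ ℤ/3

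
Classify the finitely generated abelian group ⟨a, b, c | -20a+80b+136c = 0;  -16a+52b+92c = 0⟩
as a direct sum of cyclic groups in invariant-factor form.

rank_ℚ(R)=2; free=3−2=1
SNF(R) diag = [4, 12] → torsion [4, 12]

Answer: M ≅ ℤ^1 ⊕ ℤ/4 ⊕ ℤ/12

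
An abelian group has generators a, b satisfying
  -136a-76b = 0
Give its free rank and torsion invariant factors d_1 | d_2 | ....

rank_ℚ(R)=1; free=2−1=1
SNF(R) diag = [4] → torsion [4]

Answer: M ≅ ℤ^1 ⊕ ℤ/4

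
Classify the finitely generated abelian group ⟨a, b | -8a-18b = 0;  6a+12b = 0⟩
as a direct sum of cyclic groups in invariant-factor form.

Answer: M ≅ ℤ/2 ⊕ ℤ/6

Derivation:
rank_ℚ(R)=2; free=2−2=0
SNF(R) diag = [2, 6] → torsion [2, 6]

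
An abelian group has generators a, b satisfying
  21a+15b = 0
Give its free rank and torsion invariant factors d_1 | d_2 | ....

Answer: M ≅ ℤ^1 ⊕ ℤ/3

Derivation:
rank_ℚ(R)=1; free=2−1=1
SNF(R) diag = [3] → torsion [3]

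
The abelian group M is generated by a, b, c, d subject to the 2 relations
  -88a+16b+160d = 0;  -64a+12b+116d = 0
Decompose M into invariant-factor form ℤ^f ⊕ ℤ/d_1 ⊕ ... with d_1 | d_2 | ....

rank_ℚ(R)=2; free=4−2=2
SNF(R) diag = [4, 8] → torsion [4, 8]

Answer: M ≅ ℤ^2 ⊕ ℤ/4 ⊕ ℤ/8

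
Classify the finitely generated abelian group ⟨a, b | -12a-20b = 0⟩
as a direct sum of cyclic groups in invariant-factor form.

Answer: M ≅ ℤ^1 ⊕ ℤ/4

Derivation:
rank_ℚ(R)=1; free=2−1=1
SNF(R) diag = [4] → torsion [4]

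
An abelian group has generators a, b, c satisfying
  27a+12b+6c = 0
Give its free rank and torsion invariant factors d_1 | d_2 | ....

Answer: M ≅ ℤ^2 ⊕ ℤ/3

Derivation:
rank_ℚ(R)=1; free=3−1=2
SNF(R) diag = [3] → torsion [3]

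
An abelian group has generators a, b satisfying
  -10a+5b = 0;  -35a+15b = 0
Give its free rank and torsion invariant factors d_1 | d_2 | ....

rank_ℚ(R)=2; free=2−2=0
SNF(R) diag = [5, 5] → torsion [5, 5]

Answer: M ≅ ℤ/5 ⊕ ℤ/5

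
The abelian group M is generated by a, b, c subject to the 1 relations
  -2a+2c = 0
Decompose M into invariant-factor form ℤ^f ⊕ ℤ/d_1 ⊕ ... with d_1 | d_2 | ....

rank_ℚ(R)=1; free=3−1=2
SNF(R) diag = [2] → torsion [2]

Answer: M ≅ ℤ^2 ⊕ ℤ/2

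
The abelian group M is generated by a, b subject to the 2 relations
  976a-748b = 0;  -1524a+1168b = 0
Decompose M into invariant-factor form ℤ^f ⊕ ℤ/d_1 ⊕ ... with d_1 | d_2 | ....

Answer: M ≅ ℤ/4 ⊕ ℤ/4

Derivation:
rank_ℚ(R)=2; free=2−2=0
SNF(R) diag = [4, 4] → torsion [4, 4]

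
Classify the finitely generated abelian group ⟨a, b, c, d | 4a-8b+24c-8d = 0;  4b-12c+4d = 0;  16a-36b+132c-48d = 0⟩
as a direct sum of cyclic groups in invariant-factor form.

rank_ℚ(R)=3; free=4−3=1
SNF(R) diag = [4, 4, 12] → torsion [4, 4, 12]

Answer: M ≅ ℤ^1 ⊕ ℤ/4 ⊕ ℤ/4 ⊕ ℤ/12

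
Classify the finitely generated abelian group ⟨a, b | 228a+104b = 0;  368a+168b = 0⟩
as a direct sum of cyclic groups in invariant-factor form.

Answer: M ≅ ℤ/4 ⊕ ℤ/8

Derivation:
rank_ℚ(R)=2; free=2−2=0
SNF(R) diag = [4, 8] → torsion [4, 8]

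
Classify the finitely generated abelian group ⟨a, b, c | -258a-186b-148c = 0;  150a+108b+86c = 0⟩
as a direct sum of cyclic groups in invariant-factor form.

Answer: M ≅ ℤ^1 ⊕ ℤ/2 ⊕ ℤ/6

Derivation:
rank_ℚ(R)=2; free=3−2=1
SNF(R) diag = [2, 6] → torsion [2, 6]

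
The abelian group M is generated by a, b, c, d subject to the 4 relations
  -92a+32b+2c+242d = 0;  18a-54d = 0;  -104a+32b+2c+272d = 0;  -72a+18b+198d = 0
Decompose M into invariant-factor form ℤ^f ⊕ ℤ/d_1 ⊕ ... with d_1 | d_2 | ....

Answer: M ≅ ℤ/2 ⊕ ℤ/6 ⊕ ℤ/18 ⊕ ℤ/18

Derivation:
rank_ℚ(R)=4; free=4−4=0
SNF(R) diag = [2, 6, 18, 18] → torsion [2, 6, 18, 18]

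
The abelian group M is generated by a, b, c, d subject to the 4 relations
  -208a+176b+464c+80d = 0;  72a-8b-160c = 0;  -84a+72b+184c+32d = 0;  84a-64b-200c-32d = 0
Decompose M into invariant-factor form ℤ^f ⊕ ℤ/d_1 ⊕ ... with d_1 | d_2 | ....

Answer: M ≅ ℤ/4 ⊕ ℤ/8 ⊕ ℤ/16 ⊕ ℤ/32

Derivation:
rank_ℚ(R)=4; free=4−4=0
SNF(R) diag = [4, 8, 16, 32] → torsion [4, 8, 16, 32]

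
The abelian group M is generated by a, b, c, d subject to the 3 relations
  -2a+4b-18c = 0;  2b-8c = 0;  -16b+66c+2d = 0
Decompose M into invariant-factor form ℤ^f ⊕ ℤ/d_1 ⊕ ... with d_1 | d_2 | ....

Answer: M ≅ ℤ^1 ⊕ ℤ/2 ⊕ ℤ/2 ⊕ ℤ/2

Derivation:
rank_ℚ(R)=3; free=4−3=1
SNF(R) diag = [2, 2, 2] → torsion [2, 2, 2]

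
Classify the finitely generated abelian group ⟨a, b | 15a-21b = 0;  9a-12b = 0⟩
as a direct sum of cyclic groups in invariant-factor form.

Answer: M ≅ ℤ/3 ⊕ ℤ/3

Derivation:
rank_ℚ(R)=2; free=2−2=0
SNF(R) diag = [3, 3] → torsion [3, 3]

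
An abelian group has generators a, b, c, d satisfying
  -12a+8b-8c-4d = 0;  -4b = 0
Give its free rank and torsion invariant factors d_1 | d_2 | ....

rank_ℚ(R)=2; free=4−2=2
SNF(R) diag = [4, 4] → torsion [4, 4]

Answer: M ≅ ℤ^2 ⊕ ℤ/4 ⊕ ℤ/4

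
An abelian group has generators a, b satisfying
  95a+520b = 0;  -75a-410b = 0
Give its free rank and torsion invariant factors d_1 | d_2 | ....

Answer: M ≅ ℤ/5 ⊕ ℤ/10

Derivation:
rank_ℚ(R)=2; free=2−2=0
SNF(R) diag = [5, 10] → torsion [5, 10]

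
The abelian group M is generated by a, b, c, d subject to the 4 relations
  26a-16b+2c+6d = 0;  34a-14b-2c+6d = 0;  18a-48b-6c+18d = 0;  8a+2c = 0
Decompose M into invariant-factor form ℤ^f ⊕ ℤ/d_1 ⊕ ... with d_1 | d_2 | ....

rank_ℚ(R)=4; free=4−4=0
SNF(R) diag = [2, 2, 6, 12] → torsion [2, 2, 6, 12]

Answer: M ≅ ℤ/2 ⊕ ℤ/2 ⊕ ℤ/6 ⊕ ℤ/12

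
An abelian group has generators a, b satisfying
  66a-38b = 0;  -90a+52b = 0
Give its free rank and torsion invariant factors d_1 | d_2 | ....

rank_ℚ(R)=2; free=2−2=0
SNF(R) diag = [2, 6] → torsion [2, 6]

Answer: M ≅ ℤ/2 ⊕ ℤ/6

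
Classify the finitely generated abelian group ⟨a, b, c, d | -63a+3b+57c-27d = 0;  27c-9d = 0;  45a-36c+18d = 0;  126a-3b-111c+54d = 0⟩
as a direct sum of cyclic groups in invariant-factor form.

rank_ℚ(R)=4; free=4−4=0
SNF(R) diag = [3, 9, 9, 9] → torsion [3, 9, 9, 9]

Answer: M ≅ ℤ/3 ⊕ ℤ/9 ⊕ ℤ/9 ⊕ ℤ/9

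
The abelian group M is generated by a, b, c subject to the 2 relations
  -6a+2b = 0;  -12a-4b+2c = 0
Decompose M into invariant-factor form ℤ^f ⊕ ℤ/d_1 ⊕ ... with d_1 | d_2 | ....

rank_ℚ(R)=2; free=3−2=1
SNF(R) diag = [2, 2] → torsion [2, 2]

Answer: M ≅ ℤ^1 ⊕ ℤ/2 ⊕ ℤ/2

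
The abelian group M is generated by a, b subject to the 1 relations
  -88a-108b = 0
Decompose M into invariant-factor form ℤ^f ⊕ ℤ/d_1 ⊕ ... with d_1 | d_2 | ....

Answer: M ≅ ℤ^1 ⊕ ℤ/4

Derivation:
rank_ℚ(R)=1; free=2−1=1
SNF(R) diag = [4] → torsion [4]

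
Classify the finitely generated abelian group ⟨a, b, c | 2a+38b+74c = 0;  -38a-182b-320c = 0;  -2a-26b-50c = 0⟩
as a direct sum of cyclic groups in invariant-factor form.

Answer: M ≅ ℤ/2 ⊕ ℤ/6 ⊕ ℤ/12

Derivation:
rank_ℚ(R)=3; free=3−3=0
SNF(R) diag = [2, 6, 12] → torsion [2, 6, 12]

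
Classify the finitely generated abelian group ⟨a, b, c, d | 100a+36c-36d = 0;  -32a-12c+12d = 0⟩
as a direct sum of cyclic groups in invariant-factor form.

rank_ℚ(R)=2; free=4−2=2
SNF(R) diag = [4, 12] → torsion [4, 12]

Answer: M ≅ ℤ^2 ⊕ ℤ/4 ⊕ ℤ/12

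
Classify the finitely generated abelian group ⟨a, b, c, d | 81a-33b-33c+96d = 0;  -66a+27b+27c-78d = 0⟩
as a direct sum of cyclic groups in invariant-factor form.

rank_ℚ(R)=2; free=4−2=2
SNF(R) diag = [3, 3] → torsion [3, 3]

Answer: M ≅ ℤ^2 ⊕ ℤ/3 ⊕ ℤ/3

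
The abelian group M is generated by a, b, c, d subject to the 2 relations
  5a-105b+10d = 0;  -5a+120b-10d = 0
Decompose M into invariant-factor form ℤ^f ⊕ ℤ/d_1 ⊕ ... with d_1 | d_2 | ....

Answer: M ≅ ℤ^2 ⊕ ℤ/5 ⊕ ℤ/15

Derivation:
rank_ℚ(R)=2; free=4−2=2
SNF(R) diag = [5, 15] → torsion [5, 15]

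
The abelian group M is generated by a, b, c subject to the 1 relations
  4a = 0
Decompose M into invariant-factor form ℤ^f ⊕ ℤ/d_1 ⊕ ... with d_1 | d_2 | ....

rank_ℚ(R)=1; free=3−1=2
SNF(R) diag = [4] → torsion [4]

Answer: M ≅ ℤ^2 ⊕ ℤ/4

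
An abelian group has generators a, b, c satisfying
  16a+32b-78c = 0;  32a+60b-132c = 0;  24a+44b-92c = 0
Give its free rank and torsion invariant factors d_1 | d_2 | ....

rank_ℚ(R)=3; free=3−3=0
SNF(R) diag = [2, 4, 8] → torsion [2, 4, 8]

Answer: M ≅ ℤ/2 ⊕ ℤ/4 ⊕ ℤ/8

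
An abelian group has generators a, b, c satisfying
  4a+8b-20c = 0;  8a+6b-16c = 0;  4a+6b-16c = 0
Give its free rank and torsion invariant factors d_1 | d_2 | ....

rank_ℚ(R)=3; free=3−3=0
SNF(R) diag = [2, 4, 4] → torsion [2, 4, 4]

Answer: M ≅ ℤ/2 ⊕ ℤ/4 ⊕ ℤ/4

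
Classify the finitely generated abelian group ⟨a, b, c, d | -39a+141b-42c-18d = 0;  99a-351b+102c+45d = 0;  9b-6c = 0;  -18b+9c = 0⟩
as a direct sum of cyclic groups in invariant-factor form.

rank_ℚ(R)=4; free=4−4=0
SNF(R) diag = [3, 3, 9, 9] → torsion [3, 3, 9, 9]

Answer: M ≅ ℤ/3 ⊕ ℤ/3 ⊕ ℤ/9 ⊕ ℤ/9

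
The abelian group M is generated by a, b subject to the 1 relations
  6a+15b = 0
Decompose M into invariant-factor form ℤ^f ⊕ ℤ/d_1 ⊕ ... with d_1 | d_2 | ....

Answer: M ≅ ℤ^1 ⊕ ℤ/3

Derivation:
rank_ℚ(R)=1; free=2−1=1
SNF(R) diag = [3] → torsion [3]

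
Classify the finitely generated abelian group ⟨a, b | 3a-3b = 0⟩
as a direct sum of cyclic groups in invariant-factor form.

Answer: M ≅ ℤ^1 ⊕ ℤ/3

Derivation:
rank_ℚ(R)=1; free=2−1=1
SNF(R) diag = [3] → torsion [3]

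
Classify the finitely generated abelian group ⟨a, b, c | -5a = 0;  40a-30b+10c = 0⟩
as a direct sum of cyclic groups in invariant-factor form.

Answer: M ≅ ℤ^1 ⊕ ℤ/5 ⊕ ℤ/10

Derivation:
rank_ℚ(R)=2; free=3−2=1
SNF(R) diag = [5, 10] → torsion [5, 10]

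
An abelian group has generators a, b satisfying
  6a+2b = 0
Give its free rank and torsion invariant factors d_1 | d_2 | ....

Answer: M ≅ ℤ^1 ⊕ ℤ/2

Derivation:
rank_ℚ(R)=1; free=2−1=1
SNF(R) diag = [2] → torsion [2]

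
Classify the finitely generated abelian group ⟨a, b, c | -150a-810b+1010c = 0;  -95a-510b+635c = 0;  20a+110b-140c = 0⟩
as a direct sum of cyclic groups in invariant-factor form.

Answer: M ≅ ℤ/5 ⊕ ℤ/10 ⊕ ℤ/20

Derivation:
rank_ℚ(R)=3; free=3−3=0
SNF(R) diag = [5, 10, 20] → torsion [5, 10, 20]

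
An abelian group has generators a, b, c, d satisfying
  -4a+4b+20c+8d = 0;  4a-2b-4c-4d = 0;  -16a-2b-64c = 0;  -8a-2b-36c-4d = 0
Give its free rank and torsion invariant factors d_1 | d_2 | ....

Answer: M ≅ ℤ/2 ⊕ ℤ/4 ⊕ ℤ/4 ⊕ ℤ/4

Derivation:
rank_ℚ(R)=4; free=4−4=0
SNF(R) diag = [2, 4, 4, 4] → torsion [2, 4, 4, 4]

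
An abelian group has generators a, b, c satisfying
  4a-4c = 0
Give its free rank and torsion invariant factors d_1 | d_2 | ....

rank_ℚ(R)=1; free=3−1=2
SNF(R) diag = [4] → torsion [4]

Answer: M ≅ ℤ^2 ⊕ ℤ/4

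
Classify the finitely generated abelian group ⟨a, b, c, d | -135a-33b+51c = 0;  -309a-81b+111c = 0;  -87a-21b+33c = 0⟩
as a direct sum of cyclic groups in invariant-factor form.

Answer: M ≅ ℤ^1 ⊕ ℤ/3 ⊕ ℤ/6 ⊕ ℤ/6

Derivation:
rank_ℚ(R)=3; free=4−3=1
SNF(R) diag = [3, 6, 6] → torsion [3, 6, 6]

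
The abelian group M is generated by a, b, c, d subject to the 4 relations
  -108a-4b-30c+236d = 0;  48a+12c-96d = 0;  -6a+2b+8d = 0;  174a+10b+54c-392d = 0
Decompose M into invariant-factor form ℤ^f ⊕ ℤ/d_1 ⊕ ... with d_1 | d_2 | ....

Answer: M ≅ ℤ/2 ⊕ ℤ/6 ⊕ ℤ/12 ⊕ ℤ/24

Derivation:
rank_ℚ(R)=4; free=4−4=0
SNF(R) diag = [2, 6, 12, 24] → torsion [2, 6, 12, 24]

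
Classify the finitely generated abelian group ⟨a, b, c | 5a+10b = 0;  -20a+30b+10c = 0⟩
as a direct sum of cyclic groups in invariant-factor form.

Answer: M ≅ ℤ^1 ⊕ ℤ/5 ⊕ ℤ/10

Derivation:
rank_ℚ(R)=2; free=3−2=1
SNF(R) diag = [5, 10] → torsion [5, 10]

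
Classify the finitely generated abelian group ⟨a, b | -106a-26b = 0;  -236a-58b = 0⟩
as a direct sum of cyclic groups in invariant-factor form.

rank_ℚ(R)=2; free=2−2=0
SNF(R) diag = [2, 6] → torsion [2, 6]

Answer: M ≅ ℤ/2 ⊕ ℤ/6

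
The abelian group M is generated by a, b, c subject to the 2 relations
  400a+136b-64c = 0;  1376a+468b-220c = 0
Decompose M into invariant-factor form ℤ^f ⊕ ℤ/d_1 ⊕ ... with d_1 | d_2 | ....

Answer: M ≅ ℤ^1 ⊕ ℤ/4 ⊕ ℤ/8

Derivation:
rank_ℚ(R)=2; free=3−2=1
SNF(R) diag = [4, 8] → torsion [4, 8]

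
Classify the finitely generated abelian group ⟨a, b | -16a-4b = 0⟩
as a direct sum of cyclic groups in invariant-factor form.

rank_ℚ(R)=1; free=2−1=1
SNF(R) diag = [4] → torsion [4]

Answer: M ≅ ℤ^1 ⊕ ℤ/4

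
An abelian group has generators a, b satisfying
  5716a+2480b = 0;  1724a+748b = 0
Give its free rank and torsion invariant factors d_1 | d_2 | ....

rank_ℚ(R)=2; free=2−2=0
SNF(R) diag = [4, 12] → torsion [4, 12]

Answer: M ≅ ℤ/4 ⊕ ℤ/12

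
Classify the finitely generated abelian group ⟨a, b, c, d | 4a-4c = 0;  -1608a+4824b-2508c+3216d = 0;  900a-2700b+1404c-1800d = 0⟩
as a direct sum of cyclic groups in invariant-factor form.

rank_ℚ(R)=3; free=4−3=1
SNF(R) diag = [4, 12, 36] → torsion [4, 12, 36]

Answer: M ≅ ℤ^1 ⊕ ℤ/4 ⊕ ℤ/12 ⊕ ℤ/36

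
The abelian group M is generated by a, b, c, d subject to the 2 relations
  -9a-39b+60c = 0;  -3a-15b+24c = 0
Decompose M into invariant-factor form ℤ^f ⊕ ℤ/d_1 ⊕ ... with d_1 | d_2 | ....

rank_ℚ(R)=2; free=4−2=2
SNF(R) diag = [3, 6] → torsion [3, 6]

Answer: M ≅ ℤ^2 ⊕ ℤ/3 ⊕ ℤ/6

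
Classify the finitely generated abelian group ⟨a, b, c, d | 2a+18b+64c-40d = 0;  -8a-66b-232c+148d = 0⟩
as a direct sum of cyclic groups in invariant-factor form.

rank_ℚ(R)=2; free=4−2=2
SNF(R) diag = [2, 6] → torsion [2, 6]

Answer: M ≅ ℤ^2 ⊕ ℤ/2 ⊕ ℤ/6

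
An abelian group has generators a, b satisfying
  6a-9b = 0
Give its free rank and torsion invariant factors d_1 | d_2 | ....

rank_ℚ(R)=1; free=2−1=1
SNF(R) diag = [3] → torsion [3]

Answer: M ≅ ℤ^1 ⊕ ℤ/3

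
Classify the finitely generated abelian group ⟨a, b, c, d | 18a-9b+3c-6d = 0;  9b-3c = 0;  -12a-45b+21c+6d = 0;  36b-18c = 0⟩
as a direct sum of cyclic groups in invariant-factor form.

Answer: M ≅ ℤ/3 ⊕ ℤ/6 ⊕ ℤ/6 ⊕ ℤ/18

Derivation:
rank_ℚ(R)=4; free=4−4=0
SNF(R) diag = [3, 6, 6, 18] → torsion [3, 6, 6, 18]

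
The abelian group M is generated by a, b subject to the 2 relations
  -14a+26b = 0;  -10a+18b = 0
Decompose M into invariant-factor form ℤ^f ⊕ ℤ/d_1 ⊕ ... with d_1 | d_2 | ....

Answer: M ≅ ℤ/2 ⊕ ℤ/4

Derivation:
rank_ℚ(R)=2; free=2−2=0
SNF(R) diag = [2, 4] → torsion [2, 4]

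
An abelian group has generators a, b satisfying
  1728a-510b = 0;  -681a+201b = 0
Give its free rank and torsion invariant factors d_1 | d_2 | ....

rank_ℚ(R)=2; free=2−2=0
SNF(R) diag = [3, 6] → torsion [3, 6]

Answer: M ≅ ℤ/3 ⊕ ℤ/6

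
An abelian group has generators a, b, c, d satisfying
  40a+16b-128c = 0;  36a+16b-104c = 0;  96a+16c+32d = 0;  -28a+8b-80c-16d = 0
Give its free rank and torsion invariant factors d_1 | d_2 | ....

Answer: M ≅ ℤ/4 ⊕ ℤ/8 ⊕ ℤ/16 ⊕ ℤ/32

Derivation:
rank_ℚ(R)=4; free=4−4=0
SNF(R) diag = [4, 8, 16, 32] → torsion [4, 8, 16, 32]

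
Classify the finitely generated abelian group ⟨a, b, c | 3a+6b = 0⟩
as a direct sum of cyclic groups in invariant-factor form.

rank_ℚ(R)=1; free=3−1=2
SNF(R) diag = [3] → torsion [3]

Answer: M ≅ ℤ^2 ⊕ ℤ/3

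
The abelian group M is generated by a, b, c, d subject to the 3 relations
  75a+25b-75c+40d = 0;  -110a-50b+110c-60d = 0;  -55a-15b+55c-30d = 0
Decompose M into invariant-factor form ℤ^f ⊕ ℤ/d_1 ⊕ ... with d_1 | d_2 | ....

Answer: M ≅ ℤ^1 ⊕ ℤ/5 ⊕ ℤ/10 ⊕ ℤ/20

Derivation:
rank_ℚ(R)=3; free=4−3=1
SNF(R) diag = [5, 10, 20] → torsion [5, 10, 20]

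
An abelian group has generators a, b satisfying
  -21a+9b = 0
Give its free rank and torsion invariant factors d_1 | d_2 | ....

rank_ℚ(R)=1; free=2−1=1
SNF(R) diag = [3] → torsion [3]

Answer: M ≅ ℤ^1 ⊕ ℤ/3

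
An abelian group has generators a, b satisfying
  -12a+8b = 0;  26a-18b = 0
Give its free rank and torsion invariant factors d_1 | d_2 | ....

Answer: M ≅ ℤ/2 ⊕ ℤ/4

Derivation:
rank_ℚ(R)=2; free=2−2=0
SNF(R) diag = [2, 4] → torsion [2, 4]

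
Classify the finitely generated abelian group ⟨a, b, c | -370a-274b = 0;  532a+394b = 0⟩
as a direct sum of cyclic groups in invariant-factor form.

rank_ℚ(R)=2; free=3−2=1
SNF(R) diag = [2, 6] → torsion [2, 6]

Answer: M ≅ ℤ^1 ⊕ ℤ/2 ⊕ ℤ/6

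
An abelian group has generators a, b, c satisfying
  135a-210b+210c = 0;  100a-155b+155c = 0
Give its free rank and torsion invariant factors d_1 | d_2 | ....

rank_ℚ(R)=2; free=3−2=1
SNF(R) diag = [5, 15] → torsion [5, 15]

Answer: M ≅ ℤ^1 ⊕ ℤ/5 ⊕ ℤ/15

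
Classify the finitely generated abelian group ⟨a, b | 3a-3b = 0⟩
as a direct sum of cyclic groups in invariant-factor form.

Answer: M ≅ ℤ^1 ⊕ ℤ/3

Derivation:
rank_ℚ(R)=1; free=2−1=1
SNF(R) diag = [3] → torsion [3]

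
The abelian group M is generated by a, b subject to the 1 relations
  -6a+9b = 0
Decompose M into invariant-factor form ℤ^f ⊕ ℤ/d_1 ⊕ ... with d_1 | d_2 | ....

Answer: M ≅ ℤ^1 ⊕ ℤ/3

Derivation:
rank_ℚ(R)=1; free=2−1=1
SNF(R) diag = [3] → torsion [3]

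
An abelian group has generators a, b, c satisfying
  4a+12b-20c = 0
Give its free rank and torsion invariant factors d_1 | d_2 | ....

Answer: M ≅ ℤ^2 ⊕ ℤ/4

Derivation:
rank_ℚ(R)=1; free=3−1=2
SNF(R) diag = [4] → torsion [4]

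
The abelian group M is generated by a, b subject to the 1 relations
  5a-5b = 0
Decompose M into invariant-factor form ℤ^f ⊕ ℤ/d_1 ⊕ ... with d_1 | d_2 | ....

Answer: M ≅ ℤ^1 ⊕ ℤ/5

Derivation:
rank_ℚ(R)=1; free=2−1=1
SNF(R) diag = [5] → torsion [5]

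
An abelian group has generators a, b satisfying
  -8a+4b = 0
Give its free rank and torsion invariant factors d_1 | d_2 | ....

Answer: M ≅ ℤ^1 ⊕ ℤ/4

Derivation:
rank_ℚ(R)=1; free=2−1=1
SNF(R) diag = [4] → torsion [4]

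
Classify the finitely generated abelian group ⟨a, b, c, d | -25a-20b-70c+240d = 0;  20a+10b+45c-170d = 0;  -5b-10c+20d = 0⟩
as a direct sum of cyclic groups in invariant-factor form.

rank_ℚ(R)=3; free=4−3=1
SNF(R) diag = [5, 5, 5] → torsion [5, 5, 5]

Answer: M ≅ ℤ^1 ⊕ ℤ/5 ⊕ ℤ/5 ⊕ ℤ/5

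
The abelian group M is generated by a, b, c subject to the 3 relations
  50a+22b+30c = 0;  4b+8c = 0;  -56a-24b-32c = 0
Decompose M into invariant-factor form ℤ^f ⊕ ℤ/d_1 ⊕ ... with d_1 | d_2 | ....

rank_ℚ(R)=3; free=3−3=0
SNF(R) diag = [2, 4, 8] → torsion [2, 4, 8]

Answer: M ≅ ℤ/2 ⊕ ℤ/4 ⊕ ℤ/8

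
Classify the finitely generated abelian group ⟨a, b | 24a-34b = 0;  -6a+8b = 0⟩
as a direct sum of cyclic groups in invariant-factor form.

Answer: M ≅ ℤ/2 ⊕ ℤ/6

Derivation:
rank_ℚ(R)=2; free=2−2=0
SNF(R) diag = [2, 6] → torsion [2, 6]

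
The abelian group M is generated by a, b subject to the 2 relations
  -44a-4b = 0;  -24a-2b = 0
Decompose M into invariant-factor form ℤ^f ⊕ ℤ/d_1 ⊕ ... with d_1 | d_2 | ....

Answer: M ≅ ℤ/2 ⊕ ℤ/4

Derivation:
rank_ℚ(R)=2; free=2−2=0
SNF(R) diag = [2, 4] → torsion [2, 4]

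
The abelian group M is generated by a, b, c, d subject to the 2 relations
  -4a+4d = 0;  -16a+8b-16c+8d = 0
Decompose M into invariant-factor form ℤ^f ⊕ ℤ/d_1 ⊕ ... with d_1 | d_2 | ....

rank_ℚ(R)=2; free=4−2=2
SNF(R) diag = [4, 8] → torsion [4, 8]

Answer: M ≅ ℤ^2 ⊕ ℤ/4 ⊕ ℤ/8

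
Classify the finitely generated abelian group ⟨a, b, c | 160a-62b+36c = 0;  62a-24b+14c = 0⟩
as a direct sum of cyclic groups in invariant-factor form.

Answer: M ≅ ℤ^1 ⊕ ℤ/2 ⊕ ℤ/2

Derivation:
rank_ℚ(R)=2; free=3−2=1
SNF(R) diag = [2, 2] → torsion [2, 2]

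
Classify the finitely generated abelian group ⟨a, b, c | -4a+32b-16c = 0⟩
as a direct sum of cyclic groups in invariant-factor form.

Answer: M ≅ ℤ^2 ⊕ ℤ/4

Derivation:
rank_ℚ(R)=1; free=3−1=2
SNF(R) diag = [4] → torsion [4]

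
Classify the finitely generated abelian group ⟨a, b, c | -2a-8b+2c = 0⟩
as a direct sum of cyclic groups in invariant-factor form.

rank_ℚ(R)=1; free=3−1=2
SNF(R) diag = [2] → torsion [2]

Answer: M ≅ ℤ^2 ⊕ ℤ/2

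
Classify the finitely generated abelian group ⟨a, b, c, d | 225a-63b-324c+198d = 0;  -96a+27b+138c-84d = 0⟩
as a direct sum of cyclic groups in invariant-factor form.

rank_ℚ(R)=2; free=4−2=2
SNF(R) diag = [3, 9] → torsion [3, 9]

Answer: M ≅ ℤ^2 ⊕ ℤ/3 ⊕ ℤ/9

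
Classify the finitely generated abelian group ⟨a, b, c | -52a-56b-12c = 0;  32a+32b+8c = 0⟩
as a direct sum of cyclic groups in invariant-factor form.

Answer: M ≅ ℤ^1 ⊕ ℤ/4 ⊕ ℤ/8

Derivation:
rank_ℚ(R)=2; free=3−2=1
SNF(R) diag = [4, 8] → torsion [4, 8]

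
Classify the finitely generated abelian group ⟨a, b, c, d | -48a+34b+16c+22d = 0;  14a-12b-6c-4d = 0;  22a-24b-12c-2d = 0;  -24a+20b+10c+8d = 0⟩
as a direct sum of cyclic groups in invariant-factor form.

Answer: M ≅ ℤ/2 ⊕ ℤ/2 ⊕ ℤ/2 ⊕ ℤ/6

Derivation:
rank_ℚ(R)=4; free=4−4=0
SNF(R) diag = [2, 2, 2, 6] → torsion [2, 2, 2, 6]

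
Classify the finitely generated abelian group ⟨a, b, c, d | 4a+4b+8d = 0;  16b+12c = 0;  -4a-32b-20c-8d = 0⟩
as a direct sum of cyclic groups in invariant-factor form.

Answer: M ≅ ℤ^1 ⊕ ℤ/4 ⊕ ℤ/4 ⊕ ℤ/4

Derivation:
rank_ℚ(R)=3; free=4−3=1
SNF(R) diag = [4, 4, 4] → torsion [4, 4, 4]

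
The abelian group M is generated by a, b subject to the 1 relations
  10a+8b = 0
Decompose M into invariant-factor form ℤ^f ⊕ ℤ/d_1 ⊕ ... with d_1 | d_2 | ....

Answer: M ≅ ℤ^1 ⊕ ℤ/2

Derivation:
rank_ℚ(R)=1; free=2−1=1
SNF(R) diag = [2] → torsion [2]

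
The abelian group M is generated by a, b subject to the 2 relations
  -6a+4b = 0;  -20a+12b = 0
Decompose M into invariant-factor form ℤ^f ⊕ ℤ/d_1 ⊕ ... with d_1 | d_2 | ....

Answer: M ≅ ℤ/2 ⊕ ℤ/4

Derivation:
rank_ℚ(R)=2; free=2−2=0
SNF(R) diag = [2, 4] → torsion [2, 4]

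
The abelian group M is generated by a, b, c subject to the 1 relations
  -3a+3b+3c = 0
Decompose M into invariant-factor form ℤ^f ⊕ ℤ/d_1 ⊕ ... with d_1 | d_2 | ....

rank_ℚ(R)=1; free=3−1=2
SNF(R) diag = [3] → torsion [3]

Answer: M ≅ ℤ^2 ⊕ ℤ/3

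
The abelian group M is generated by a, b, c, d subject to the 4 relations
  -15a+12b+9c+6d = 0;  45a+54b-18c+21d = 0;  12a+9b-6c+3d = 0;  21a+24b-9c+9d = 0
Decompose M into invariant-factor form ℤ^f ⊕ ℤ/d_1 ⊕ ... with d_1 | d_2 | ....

Answer: M ≅ ℤ/3 ⊕ ℤ/3 ⊕ ℤ/3 ⊕ ℤ/3

Derivation:
rank_ℚ(R)=4; free=4−4=0
SNF(R) diag = [3, 3, 3, 3] → torsion [3, 3, 3, 3]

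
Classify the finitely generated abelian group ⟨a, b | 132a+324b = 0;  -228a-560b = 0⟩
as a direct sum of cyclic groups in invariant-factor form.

rank_ℚ(R)=2; free=2−2=0
SNF(R) diag = [4, 12] → torsion [4, 12]

Answer: M ≅ ℤ/4 ⊕ ℤ/12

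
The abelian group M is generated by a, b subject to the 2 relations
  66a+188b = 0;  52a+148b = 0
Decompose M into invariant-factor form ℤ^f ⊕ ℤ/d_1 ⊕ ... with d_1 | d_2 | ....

rank_ℚ(R)=2; free=2−2=0
SNF(R) diag = [2, 4] → torsion [2, 4]

Answer: M ≅ ℤ/2 ⊕ ℤ/4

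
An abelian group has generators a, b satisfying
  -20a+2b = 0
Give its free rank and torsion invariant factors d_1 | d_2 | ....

rank_ℚ(R)=1; free=2−1=1
SNF(R) diag = [2] → torsion [2]

Answer: M ≅ ℤ^1 ⊕ ℤ/2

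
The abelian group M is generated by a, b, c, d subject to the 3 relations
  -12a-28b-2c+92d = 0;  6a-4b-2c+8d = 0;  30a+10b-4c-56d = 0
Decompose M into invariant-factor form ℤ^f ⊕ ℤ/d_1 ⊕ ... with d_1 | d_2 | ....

Answer: M ≅ ℤ^1 ⊕ ℤ/2 ⊕ ℤ/6 ⊕ ℤ/18

Derivation:
rank_ℚ(R)=3; free=4−3=1
SNF(R) diag = [2, 6, 18] → torsion [2, 6, 18]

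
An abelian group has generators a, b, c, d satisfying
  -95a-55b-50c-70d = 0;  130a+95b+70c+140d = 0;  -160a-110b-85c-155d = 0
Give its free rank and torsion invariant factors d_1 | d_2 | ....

rank_ℚ(R)=3; free=4−3=1
SNF(R) diag = [5, 15, 15] → torsion [5, 15, 15]

Answer: M ≅ ℤ^1 ⊕ ℤ/5 ⊕ ℤ/15 ⊕ ℤ/15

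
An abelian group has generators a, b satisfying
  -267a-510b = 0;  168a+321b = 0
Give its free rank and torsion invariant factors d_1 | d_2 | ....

Answer: M ≅ ℤ/3 ⊕ ℤ/9

Derivation:
rank_ℚ(R)=2; free=2−2=0
SNF(R) diag = [3, 9] → torsion [3, 9]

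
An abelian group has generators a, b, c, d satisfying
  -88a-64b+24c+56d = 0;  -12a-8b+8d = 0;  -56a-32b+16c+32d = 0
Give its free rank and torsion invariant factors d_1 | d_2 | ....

Answer: M ≅ ℤ^1 ⊕ ℤ/4 ⊕ ℤ/8 ⊕ ℤ/16

Derivation:
rank_ℚ(R)=3; free=4−3=1
SNF(R) diag = [4, 8, 16] → torsion [4, 8, 16]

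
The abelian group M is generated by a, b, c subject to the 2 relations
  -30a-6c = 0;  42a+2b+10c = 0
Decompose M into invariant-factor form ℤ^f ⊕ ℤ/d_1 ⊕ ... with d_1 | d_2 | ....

Answer: M ≅ ℤ^1 ⊕ ℤ/2 ⊕ ℤ/6

Derivation:
rank_ℚ(R)=2; free=3−2=1
SNF(R) diag = [2, 6] → torsion [2, 6]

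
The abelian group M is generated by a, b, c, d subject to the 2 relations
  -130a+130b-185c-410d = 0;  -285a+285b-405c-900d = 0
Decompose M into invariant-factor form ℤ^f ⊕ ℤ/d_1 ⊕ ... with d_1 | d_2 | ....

rank_ℚ(R)=2; free=4−2=2
SNF(R) diag = [5, 15] → torsion [5, 15]

Answer: M ≅ ℤ^2 ⊕ ℤ/5 ⊕ ℤ/15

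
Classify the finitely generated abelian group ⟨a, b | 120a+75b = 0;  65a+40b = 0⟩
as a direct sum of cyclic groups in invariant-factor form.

Answer: M ≅ ℤ/5 ⊕ ℤ/15

Derivation:
rank_ℚ(R)=2; free=2−2=0
SNF(R) diag = [5, 15] → torsion [5, 15]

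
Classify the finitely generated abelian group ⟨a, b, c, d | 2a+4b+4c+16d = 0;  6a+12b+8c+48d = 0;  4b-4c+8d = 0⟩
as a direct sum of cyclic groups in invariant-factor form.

rank_ℚ(R)=3; free=4−3=1
SNF(R) diag = [2, 4, 4] → torsion [2, 4, 4]

Answer: M ≅ ℤ^1 ⊕ ℤ/2 ⊕ ℤ/4 ⊕ ℤ/4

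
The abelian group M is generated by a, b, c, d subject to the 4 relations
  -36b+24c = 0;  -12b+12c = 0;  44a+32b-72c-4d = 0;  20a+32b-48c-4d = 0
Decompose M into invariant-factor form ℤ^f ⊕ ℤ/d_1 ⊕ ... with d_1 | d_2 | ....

Answer: M ≅ ℤ/4 ⊕ ℤ/12 ⊕ ℤ/12 ⊕ ℤ/24

Derivation:
rank_ℚ(R)=4; free=4−4=0
SNF(R) diag = [4, 12, 12, 24] → torsion [4, 12, 12, 24]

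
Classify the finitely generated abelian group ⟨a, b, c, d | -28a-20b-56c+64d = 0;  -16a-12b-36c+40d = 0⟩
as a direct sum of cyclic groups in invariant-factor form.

rank_ℚ(R)=2; free=4−2=2
SNF(R) diag = [4, 4] → torsion [4, 4]

Answer: M ≅ ℤ^2 ⊕ ℤ/4 ⊕ ℤ/4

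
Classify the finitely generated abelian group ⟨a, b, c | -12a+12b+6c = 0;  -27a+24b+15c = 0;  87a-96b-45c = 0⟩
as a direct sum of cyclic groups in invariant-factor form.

Answer: M ≅ ℤ/3 ⊕ ℤ/6 ⊕ ℤ/12

Derivation:
rank_ℚ(R)=3; free=3−3=0
SNF(R) diag = [3, 6, 12] → torsion [3, 6, 12]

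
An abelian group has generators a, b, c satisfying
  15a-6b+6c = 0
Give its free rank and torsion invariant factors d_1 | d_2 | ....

rank_ℚ(R)=1; free=3−1=2
SNF(R) diag = [3] → torsion [3]

Answer: M ≅ ℤ^2 ⊕ ℤ/3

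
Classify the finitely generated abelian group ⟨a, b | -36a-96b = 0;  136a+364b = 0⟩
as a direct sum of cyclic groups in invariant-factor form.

Answer: M ≅ ℤ/4 ⊕ ℤ/12

Derivation:
rank_ℚ(R)=2; free=2−2=0
SNF(R) diag = [4, 12] → torsion [4, 12]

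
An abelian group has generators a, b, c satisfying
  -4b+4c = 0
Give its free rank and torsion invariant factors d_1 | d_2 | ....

rank_ℚ(R)=1; free=3−1=2
SNF(R) diag = [4] → torsion [4]

Answer: M ≅ ℤ^2 ⊕ ℤ/4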